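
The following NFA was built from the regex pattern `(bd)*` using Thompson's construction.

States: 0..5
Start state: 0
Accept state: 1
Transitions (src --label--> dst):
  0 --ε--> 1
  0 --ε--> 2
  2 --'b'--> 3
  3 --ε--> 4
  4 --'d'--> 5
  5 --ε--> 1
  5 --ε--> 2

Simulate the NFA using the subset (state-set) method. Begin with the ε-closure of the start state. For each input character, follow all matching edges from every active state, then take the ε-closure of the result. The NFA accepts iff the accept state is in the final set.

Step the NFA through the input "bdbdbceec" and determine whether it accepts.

initial (ε-close {0}): {0,1,2}
'b' @ 1: {3,4}
'd' @ 2: {1,2,5}  [accepting]
'b' @ 3: {3,4}
'd' @ 4: {1,2,5}  [accepting]
'b' @ 5: {3,4}
'c' @ 6: {}  — dead — no transitions
rest 'eec' ignored (set empty)
end set {} — state 1 not in

Answer: REJECT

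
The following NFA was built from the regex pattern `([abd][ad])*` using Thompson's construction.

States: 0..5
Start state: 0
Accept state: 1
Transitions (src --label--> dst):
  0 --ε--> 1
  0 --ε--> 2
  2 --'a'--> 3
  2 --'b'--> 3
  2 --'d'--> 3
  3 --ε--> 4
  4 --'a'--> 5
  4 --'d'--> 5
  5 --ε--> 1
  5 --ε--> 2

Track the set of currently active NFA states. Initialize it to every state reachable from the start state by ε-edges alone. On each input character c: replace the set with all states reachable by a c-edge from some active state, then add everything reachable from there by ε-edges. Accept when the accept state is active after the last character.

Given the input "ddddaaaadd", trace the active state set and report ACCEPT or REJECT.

S₀ = ε-closure({0}) = {0,1,2}
'd' @ 1: {3,4}
'd' @ 2: {1,2,5}  [accepting]
'd' @ 3: {3,4}
'd' @ 4: {1,2,5}  [accepting]
'a' @ 5: {3,4}
'a' @ 6: {1,2,5}  [accepting]
'a' @ 7: {3,4}
'a' @ 8: {1,2,5}  [accepting]
'd' @ 9: {3,4}
'd' @ 10: {1,2,5}  [accepting]
final: {1,2,5}; accept 1 in set

Answer: ACCEPT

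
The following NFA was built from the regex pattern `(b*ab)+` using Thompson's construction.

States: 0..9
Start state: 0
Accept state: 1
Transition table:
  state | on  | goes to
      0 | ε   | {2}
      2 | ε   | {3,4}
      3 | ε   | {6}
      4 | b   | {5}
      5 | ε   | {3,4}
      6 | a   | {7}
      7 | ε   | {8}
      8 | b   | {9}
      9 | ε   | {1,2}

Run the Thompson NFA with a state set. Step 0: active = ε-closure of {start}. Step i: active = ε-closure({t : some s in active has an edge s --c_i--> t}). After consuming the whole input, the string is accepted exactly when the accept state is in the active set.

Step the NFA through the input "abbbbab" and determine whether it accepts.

Answer: ACCEPT

Steps:
start: ε-closure({0}) = {0,2,3,4,6}
'a' @ 1: {7,8}
'b' @ 2: {1,2,3,4,6,9}  (accept∈set)
'b' @ 3: {3,4,5,6}
'b' @ 4: {3,4,5,6}
'b' @ 5: {3,4,5,6}
'a' @ 6: {7,8}
'b' @ 7: {1,2,3,4,6,9}  (accept∈set)
final: {1,2,3,4,6,9}; accept 1 in set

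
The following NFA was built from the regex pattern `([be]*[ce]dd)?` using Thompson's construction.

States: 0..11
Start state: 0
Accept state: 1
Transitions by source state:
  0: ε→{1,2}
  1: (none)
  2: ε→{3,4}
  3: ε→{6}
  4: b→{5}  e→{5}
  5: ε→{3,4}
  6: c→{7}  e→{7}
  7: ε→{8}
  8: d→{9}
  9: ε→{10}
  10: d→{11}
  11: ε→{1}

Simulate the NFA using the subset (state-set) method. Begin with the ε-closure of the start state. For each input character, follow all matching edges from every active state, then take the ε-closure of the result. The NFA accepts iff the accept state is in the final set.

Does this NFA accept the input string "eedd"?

Answer: ACCEPT

Derivation:
S₀ = ε-closure({0}) = {0,1,2,3,4,6}
'e' @ 1: {3,4,5,6,7,8}
'e' @ 2: {3,4,5,6,7,8}
'd' @ 3: {9,10}
'd' @ 4: {1,11}  (accept∈set)
final: {1,11}; accept 1 in set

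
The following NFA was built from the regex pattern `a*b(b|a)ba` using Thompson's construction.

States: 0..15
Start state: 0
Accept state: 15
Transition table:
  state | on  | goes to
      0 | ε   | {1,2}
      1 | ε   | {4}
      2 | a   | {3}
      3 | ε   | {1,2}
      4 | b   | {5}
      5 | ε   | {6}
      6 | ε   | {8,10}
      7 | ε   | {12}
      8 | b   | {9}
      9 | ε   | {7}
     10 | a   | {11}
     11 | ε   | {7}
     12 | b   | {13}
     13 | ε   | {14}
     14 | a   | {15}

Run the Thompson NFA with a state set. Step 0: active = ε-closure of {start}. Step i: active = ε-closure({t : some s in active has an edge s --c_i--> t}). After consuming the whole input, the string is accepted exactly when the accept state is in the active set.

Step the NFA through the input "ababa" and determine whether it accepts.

Answer: ACCEPT

Steps:
S₀ = ε-closure({0}) = {0,1,2,4}
'a' @ 1: {1,2,3,4}
'b' @ 2: {5,6,8,10}
'a' @ 3: {7,11,12}
'b' @ 4: {13,14}
'a' @ 5: {15}  [accepting]
final: {15}; accept 15 in set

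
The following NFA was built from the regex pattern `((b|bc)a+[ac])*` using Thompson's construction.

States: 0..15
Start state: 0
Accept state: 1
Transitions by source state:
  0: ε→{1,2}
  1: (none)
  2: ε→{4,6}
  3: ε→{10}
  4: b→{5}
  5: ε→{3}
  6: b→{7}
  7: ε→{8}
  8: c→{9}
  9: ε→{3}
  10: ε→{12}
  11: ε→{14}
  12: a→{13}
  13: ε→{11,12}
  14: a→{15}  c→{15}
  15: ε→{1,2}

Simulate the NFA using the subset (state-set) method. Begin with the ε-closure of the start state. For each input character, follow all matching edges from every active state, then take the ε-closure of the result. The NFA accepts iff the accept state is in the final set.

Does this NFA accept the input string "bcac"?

S₀ = ε-closure({0}) = {0,1,2,4,6}
'b' @ 1: {3,5,7,8,10,12}
'c' @ 2: {3,9,10,12}
'a' @ 3: {11,12,13,14}
'c' @ 4: {1,2,4,6,15}  (accept∈set)
end set {1,2,4,6,15} — state 1 in

Answer: ACCEPT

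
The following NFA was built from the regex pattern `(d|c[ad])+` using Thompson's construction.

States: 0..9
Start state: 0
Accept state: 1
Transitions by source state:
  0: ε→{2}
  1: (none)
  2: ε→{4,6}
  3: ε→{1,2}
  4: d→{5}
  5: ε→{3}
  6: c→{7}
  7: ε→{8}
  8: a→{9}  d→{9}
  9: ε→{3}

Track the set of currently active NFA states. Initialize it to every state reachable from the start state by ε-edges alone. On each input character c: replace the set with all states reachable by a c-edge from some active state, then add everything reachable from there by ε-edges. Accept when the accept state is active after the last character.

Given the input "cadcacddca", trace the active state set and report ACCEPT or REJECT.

Answer: ACCEPT

Steps:
start: ε-closure({0}) = {0,2,4,6}
'c' @ 1: {7,8}
'a' @ 2: {1,2,3,4,6,9}  (accept∈set)
'd' @ 3: {1,2,3,4,5,6}  (accept∈set)
'c' @ 4: {7,8}
'a' @ 5: {1,2,3,4,6,9}  (accept∈set)
'c' @ 6: {7,8}
'd' @ 7: {1,2,3,4,6,9}  (accept∈set)
'd' @ 8: {1,2,3,4,5,6}  (accept∈set)
'c' @ 9: {7,8}
'a' @ 10: {1,2,3,4,6,9}  (accept∈set)
after full input: {1,2,3,4,6,9}  (accept=1 in)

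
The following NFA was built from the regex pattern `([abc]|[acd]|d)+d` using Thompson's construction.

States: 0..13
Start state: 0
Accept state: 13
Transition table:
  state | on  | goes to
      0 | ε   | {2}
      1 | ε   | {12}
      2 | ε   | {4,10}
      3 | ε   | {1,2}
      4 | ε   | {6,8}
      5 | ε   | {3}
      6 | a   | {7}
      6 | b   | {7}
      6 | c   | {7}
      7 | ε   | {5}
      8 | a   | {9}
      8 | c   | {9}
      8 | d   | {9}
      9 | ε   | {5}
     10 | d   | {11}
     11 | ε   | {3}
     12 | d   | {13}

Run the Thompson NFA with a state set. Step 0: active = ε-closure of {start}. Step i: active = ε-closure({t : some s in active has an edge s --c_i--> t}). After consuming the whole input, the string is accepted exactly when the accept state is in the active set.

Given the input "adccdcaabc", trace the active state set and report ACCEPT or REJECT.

Answer: REJECT

Derivation:
start: ε-closure({0}) = {0,2,4,6,8,10}
'a' @ 1: {1,2,3,4,5,6,7,8,9,10,12}
'd' @ 2: {1,2,3,4,5,6,8,9,10,11,12,13}  (accept∈set)
'c' @ 3: {1,2,3,4,5,6,7,8,9,10,12}
'c' @ 4: {1,2,3,4,5,6,7,8,9,10,12}
'd' @ 5: {1,2,3,4,5,6,8,9,10,11,12,13}  (accept∈set)
'c' @ 6: {1,2,3,4,5,6,7,8,9,10,12}
'a' @ 7: {1,2,3,4,5,6,7,8,9,10,12}
'a' @ 8: {1,2,3,4,5,6,7,8,9,10,12}
'b' @ 9: {1,2,3,4,5,6,7,8,10,12}
'c' @ 10: {1,2,3,4,5,6,7,8,9,10,12}
final: {1,2,3,4,5,6,7,8,9,10,12}; accept 13 not in set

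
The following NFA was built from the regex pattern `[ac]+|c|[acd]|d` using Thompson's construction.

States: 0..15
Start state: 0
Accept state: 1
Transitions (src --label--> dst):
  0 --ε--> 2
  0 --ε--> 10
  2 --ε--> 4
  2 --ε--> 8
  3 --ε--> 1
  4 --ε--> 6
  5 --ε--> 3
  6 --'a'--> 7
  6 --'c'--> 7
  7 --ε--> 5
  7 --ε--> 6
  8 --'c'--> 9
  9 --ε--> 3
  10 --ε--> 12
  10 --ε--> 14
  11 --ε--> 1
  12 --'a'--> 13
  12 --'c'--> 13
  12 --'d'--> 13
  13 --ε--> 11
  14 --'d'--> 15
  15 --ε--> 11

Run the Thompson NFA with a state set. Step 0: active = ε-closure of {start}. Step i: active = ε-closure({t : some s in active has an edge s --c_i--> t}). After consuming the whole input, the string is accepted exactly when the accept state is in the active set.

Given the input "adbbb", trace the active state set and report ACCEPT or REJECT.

start: ε-closure({0}) = {0,2,4,6,8,10,12,14}
'a' @ 1: {1,3,5,6,7,11,13}  [accepting]
'd' @ 2: {}  — no active states
rest 'bbb' ignored (set empty)
final: {}; accept 1 not in set

Answer: REJECT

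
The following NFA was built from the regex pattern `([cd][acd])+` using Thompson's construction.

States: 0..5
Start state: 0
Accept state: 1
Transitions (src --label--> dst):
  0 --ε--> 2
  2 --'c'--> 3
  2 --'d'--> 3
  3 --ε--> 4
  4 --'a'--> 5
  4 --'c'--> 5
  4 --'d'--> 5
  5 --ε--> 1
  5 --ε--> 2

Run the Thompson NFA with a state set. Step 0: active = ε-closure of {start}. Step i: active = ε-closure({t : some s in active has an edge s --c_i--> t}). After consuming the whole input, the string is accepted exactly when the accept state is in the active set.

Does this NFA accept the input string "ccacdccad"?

S₀ = ε-closure({0}) = {0,2}
'c' @ 1: {3,4}
'c' @ 2: {1,2,5}  [accepting]
'a' @ 3: {}  — dead — no transitions
rest 'cdccad' ignored (set empty)
final: {}; accept 1 not in set

Answer: REJECT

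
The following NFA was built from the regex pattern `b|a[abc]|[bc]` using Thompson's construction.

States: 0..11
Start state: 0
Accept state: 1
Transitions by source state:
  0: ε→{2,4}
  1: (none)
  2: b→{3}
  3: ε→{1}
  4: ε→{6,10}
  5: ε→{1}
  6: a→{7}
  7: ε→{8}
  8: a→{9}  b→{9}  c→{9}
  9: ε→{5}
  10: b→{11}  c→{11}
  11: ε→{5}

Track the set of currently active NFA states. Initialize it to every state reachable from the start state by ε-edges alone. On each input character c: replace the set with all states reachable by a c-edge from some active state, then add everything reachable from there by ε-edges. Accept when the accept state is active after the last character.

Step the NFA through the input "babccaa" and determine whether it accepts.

start: ε-closure({0}) = {0,2,4,6,10}
'b' @ 1: {1,3,5,11}  [accepting]
'a' @ 2: {}  — dead — no transitions
rest 'bccaa' ignored (set empty)
after full input: {}  (accept=1 not in)

Answer: REJECT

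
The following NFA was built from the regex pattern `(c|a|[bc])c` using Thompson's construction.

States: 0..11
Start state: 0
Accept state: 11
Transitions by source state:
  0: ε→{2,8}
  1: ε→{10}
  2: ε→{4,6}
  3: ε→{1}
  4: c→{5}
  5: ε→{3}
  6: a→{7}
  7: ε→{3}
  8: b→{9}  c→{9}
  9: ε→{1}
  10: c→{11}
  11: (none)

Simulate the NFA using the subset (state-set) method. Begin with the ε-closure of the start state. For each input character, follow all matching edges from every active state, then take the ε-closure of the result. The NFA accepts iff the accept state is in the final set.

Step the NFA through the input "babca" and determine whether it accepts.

Answer: REJECT

Derivation:
start: ε-closure({0}) = {0,2,4,6,8}
'b' @ 1: {1,9,10}
'a' @ 2: {}  — dead — no transitions
rest 'bca' ignored (set empty)
after full input: {}  (accept=11 not in)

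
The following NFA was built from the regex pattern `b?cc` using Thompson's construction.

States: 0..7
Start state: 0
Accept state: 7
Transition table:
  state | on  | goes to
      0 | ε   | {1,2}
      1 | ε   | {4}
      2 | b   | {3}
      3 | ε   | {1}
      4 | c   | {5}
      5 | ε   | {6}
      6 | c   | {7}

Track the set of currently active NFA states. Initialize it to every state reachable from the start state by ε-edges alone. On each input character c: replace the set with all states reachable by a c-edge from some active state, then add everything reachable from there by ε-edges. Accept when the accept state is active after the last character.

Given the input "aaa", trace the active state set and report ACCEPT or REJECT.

S₀ = ε-closure({0}) = {0,1,2,4}
'a' @ 1: {}  — no active states
rest 'aa' ignored (set empty)
final: {}; accept 7 not in set

Answer: REJECT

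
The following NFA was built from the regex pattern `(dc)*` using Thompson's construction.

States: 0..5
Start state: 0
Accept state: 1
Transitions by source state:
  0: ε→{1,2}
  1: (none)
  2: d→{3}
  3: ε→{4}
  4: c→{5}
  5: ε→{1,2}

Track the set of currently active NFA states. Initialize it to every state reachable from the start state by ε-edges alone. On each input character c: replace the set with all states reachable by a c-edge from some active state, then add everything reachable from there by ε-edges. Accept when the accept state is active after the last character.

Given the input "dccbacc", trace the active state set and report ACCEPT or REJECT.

start: ε-closure({0}) = {0,1,2}
'd' @ 1: {3,4}
'c' @ 2: {1,2,5}  [accepting]
'c' @ 3: {}  — no active states
rest 'bacc' ignored (set empty)
end set {} — state 1 not in

Answer: REJECT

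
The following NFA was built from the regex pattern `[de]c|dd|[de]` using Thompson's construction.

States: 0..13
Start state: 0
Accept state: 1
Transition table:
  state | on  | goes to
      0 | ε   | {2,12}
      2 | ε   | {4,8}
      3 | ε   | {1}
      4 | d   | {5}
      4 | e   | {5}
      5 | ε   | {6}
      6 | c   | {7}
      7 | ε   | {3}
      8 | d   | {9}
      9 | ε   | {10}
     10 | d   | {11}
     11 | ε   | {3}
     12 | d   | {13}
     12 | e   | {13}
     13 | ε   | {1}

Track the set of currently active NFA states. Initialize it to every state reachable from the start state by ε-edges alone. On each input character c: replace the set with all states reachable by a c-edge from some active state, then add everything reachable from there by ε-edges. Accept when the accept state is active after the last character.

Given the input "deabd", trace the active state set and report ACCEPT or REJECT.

Answer: REJECT

Derivation:
initial (ε-close {0}): {0,2,4,8,12}
'd' @ 1: {1,5,6,9,10,13}  (accept∈set)
'e' @ 2: {}  — no active states
rest 'abd' ignored (set empty)
final: {}; accept 1 not in set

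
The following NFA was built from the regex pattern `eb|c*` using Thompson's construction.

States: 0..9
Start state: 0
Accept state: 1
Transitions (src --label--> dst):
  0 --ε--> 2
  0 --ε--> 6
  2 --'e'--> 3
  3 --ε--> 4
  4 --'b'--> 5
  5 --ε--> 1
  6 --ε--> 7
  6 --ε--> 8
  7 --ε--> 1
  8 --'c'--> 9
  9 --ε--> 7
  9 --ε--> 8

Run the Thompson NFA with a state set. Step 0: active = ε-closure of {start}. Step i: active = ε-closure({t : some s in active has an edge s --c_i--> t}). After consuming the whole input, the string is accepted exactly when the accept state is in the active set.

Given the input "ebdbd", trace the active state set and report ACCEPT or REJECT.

Answer: REJECT

Steps:
initial (ε-close {0}): {0,1,2,6,7,8}
'e' @ 1: {3,4}
'b' @ 2: {1,5}  (accept∈set)
'd' @ 3: {}  — no active states
rest 'bd' ignored (set empty)
after full input: {}  (accept=1 not in)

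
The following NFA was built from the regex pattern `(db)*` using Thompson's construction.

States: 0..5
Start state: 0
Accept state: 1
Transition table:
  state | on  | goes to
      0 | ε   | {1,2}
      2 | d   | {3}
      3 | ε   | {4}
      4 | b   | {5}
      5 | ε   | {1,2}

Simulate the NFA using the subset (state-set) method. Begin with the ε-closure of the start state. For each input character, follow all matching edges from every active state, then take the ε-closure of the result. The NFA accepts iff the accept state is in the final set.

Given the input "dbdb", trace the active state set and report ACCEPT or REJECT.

S₀ = ε-closure({0}) = {0,1,2}
'd' @ 1: {3,4}
'b' @ 2: {1,2,5}  (accept∈set)
'd' @ 3: {3,4}
'b' @ 4: {1,2,5}  (accept∈set)
final: {1,2,5}; accept 1 in set

Answer: ACCEPT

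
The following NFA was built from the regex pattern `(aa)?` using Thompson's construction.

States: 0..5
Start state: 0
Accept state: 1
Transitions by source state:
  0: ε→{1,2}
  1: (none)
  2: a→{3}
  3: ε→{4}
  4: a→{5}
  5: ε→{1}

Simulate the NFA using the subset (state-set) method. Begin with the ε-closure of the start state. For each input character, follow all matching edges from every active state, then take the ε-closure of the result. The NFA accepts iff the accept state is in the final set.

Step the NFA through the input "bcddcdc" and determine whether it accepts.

S₀ = ε-closure({0}) = {0,1,2}
'b' @ 1: {}  — state set empty
rest 'cddcdc' ignored (set empty)
end set {} — state 1 not in

Answer: REJECT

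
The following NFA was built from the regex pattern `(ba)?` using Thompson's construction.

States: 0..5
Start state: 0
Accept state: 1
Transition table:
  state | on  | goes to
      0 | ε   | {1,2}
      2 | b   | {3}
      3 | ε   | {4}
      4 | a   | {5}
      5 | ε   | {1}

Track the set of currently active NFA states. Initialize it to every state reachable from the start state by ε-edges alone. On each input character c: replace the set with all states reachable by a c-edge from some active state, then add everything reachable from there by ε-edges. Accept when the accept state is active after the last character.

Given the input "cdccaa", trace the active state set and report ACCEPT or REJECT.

Answer: REJECT

Steps:
start: ε-closure({0}) = {0,1,2}
'c' @ 1: {}  — no active states
rest 'dccaa' ignored (set empty)
after full input: {}  (accept=1 not in)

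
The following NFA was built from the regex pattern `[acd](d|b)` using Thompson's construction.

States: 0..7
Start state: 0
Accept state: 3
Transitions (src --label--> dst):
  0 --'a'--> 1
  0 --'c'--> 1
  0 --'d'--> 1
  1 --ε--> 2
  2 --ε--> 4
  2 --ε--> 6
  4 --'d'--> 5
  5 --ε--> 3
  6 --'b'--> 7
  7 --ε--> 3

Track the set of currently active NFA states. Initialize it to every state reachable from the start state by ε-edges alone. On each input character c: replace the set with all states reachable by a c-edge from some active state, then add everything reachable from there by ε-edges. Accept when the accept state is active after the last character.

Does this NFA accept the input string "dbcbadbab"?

start: ε-closure({0}) = {0}
'd' @ 1: {1,2,4,6}
'b' @ 2: {3,7}  [accepting]
'c' @ 3: {}  — state set empty
rest 'badbab' ignored (set empty)
final: {}; accept 3 not in set

Answer: REJECT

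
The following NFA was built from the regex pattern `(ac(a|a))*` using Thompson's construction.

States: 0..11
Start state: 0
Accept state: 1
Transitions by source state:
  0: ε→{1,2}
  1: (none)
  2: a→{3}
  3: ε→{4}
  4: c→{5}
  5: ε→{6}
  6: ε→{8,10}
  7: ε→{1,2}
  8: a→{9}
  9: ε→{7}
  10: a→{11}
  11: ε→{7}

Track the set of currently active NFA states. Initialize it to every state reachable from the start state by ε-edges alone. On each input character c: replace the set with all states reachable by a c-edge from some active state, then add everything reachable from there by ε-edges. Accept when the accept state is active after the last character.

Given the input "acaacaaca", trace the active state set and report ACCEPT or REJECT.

start: ε-closure({0}) = {0,1,2}
'a' @ 1: {3,4}
'c' @ 2: {5,6,8,10}
'a' @ 3: {1,2,7,9,11}  ✓accept
'a' @ 4: {3,4}
'c' @ 5: {5,6,8,10}
'a' @ 6: {1,2,7,9,11}  ✓accept
'a' @ 7: {3,4}
'c' @ 8: {5,6,8,10}
'a' @ 9: {1,2,7,9,11}  ✓accept
after full input: {1,2,7,9,11}  (accept=1 in)

Answer: ACCEPT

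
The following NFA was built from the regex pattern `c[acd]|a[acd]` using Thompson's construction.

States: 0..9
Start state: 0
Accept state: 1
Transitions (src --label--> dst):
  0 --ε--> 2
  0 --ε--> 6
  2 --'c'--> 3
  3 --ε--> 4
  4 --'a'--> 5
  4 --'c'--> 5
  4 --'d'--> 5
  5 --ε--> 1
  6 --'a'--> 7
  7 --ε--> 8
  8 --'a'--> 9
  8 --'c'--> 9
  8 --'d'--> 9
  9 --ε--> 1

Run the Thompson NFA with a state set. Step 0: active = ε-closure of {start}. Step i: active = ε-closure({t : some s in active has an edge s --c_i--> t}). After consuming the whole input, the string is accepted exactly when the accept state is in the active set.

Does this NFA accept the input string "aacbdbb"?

start: ε-closure({0}) = {0,2,6}
'a' @ 1: {7,8}
'a' @ 2: {1,9}  (accept∈set)
'c' @ 3: {}  — state set empty
rest 'bdbb' ignored (set empty)
end set {} — state 1 not in

Answer: REJECT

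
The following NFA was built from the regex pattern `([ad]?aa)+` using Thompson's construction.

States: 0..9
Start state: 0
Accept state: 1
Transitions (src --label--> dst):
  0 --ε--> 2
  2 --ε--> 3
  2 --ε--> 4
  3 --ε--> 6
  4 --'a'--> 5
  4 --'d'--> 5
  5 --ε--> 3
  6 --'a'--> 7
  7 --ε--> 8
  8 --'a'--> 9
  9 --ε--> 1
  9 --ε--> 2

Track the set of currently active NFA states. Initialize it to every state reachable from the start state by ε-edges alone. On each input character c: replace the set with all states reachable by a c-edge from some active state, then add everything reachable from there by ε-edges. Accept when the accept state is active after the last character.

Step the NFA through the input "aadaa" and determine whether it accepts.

start: ε-closure({0}) = {0,2,3,4,6}
'a' @ 1: {3,5,6,7,8}
'a' @ 2: {1,2,3,4,6,7,8,9}  (accept∈set)
'd' @ 3: {3,5,6}
'a' @ 4: {7,8}
'a' @ 5: {1,2,3,4,6,9}  (accept∈set)
after full input: {1,2,3,4,6,9}  (accept=1 in)

Answer: ACCEPT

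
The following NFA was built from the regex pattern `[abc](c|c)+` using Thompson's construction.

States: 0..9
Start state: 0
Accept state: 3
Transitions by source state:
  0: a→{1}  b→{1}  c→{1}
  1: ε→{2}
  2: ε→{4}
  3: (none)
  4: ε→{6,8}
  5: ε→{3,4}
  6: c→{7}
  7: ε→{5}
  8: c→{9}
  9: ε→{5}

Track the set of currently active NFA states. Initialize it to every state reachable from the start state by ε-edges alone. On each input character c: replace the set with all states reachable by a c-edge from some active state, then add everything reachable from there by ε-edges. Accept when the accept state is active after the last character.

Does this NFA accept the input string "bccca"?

initial (ε-close {0}): {0}
'b' @ 1: {1,2,4,6,8}
'c' @ 2: {3,4,5,6,7,8,9}  [accepting]
'c' @ 3: {3,4,5,6,7,8,9}  [accepting]
'c' @ 4: {3,4,5,6,7,8,9}  [accepting]
'a' @ 5: {}  — state set empty
end set {} — state 3 not in

Answer: REJECT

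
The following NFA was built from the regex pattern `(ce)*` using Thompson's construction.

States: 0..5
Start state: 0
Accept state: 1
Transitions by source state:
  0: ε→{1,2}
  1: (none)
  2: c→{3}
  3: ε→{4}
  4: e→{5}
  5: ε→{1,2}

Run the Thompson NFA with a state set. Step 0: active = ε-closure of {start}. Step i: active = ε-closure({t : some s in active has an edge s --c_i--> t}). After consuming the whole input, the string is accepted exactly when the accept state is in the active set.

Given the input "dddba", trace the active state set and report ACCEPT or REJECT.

Answer: REJECT

Derivation:
start: ε-closure({0}) = {0,1,2}
'd' @ 1: {}  — dead — no transitions
rest 'ddba' ignored (set empty)
after full input: {}  (accept=1 not in)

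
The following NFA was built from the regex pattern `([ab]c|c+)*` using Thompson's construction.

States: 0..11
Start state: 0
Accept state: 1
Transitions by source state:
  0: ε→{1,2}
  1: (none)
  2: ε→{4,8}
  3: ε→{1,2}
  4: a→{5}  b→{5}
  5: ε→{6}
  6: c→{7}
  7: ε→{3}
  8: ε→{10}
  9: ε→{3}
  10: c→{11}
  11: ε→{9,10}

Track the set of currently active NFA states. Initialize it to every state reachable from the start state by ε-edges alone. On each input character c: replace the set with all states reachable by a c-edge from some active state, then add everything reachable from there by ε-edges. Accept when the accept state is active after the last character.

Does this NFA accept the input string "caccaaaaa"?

initial (ε-close {0}): {0,1,2,4,8,10}
'c' @ 1: {1,2,3,4,8,9,10,11}  (accept∈set)
'a' @ 2: {5,6}
'c' @ 3: {1,2,3,4,7,8,10}  (accept∈set)
'c' @ 4: {1,2,3,4,8,9,10,11}  (accept∈set)
'a' @ 5: {5,6}
'a' @ 6: {}  — state set empty
rest 'aaa' ignored (set empty)
final: {}; accept 1 not in set

Answer: REJECT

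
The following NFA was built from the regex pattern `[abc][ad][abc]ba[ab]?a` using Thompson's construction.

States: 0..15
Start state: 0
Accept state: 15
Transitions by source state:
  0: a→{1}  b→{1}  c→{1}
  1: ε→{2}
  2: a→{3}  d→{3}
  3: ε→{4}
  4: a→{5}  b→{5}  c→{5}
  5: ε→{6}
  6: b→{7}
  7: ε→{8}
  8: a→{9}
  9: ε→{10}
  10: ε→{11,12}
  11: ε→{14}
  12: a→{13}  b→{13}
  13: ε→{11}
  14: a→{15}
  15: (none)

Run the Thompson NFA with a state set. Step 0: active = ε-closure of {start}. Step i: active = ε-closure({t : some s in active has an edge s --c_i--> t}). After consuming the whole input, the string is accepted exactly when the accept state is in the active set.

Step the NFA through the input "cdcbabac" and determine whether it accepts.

initial (ε-close {0}): {0}
'c' @ 1: {1,2}
'd' @ 2: {3,4}
'c' @ 3: {5,6}
'b' @ 4: {7,8}
'a' @ 5: {9,10,11,12,14}
'b' @ 6: {11,13,14}
'a' @ 7: {15}  (accept∈set)
'c' @ 8: {}  — state set empty
final: {}; accept 15 not in set

Answer: REJECT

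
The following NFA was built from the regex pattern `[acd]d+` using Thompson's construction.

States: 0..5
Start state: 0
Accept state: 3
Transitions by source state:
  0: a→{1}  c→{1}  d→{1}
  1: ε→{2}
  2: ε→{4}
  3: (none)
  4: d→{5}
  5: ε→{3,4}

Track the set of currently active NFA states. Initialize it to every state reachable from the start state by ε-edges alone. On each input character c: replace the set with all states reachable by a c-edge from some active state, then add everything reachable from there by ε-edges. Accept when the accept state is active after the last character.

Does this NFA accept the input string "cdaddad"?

initial (ε-close {0}): {0}
'c' @ 1: {1,2,4}
'd' @ 2: {3,4,5}  ✓accept
'a' @ 3: {}  — state set empty
rest 'ddad' ignored (set empty)
final: {}; accept 3 not in set

Answer: REJECT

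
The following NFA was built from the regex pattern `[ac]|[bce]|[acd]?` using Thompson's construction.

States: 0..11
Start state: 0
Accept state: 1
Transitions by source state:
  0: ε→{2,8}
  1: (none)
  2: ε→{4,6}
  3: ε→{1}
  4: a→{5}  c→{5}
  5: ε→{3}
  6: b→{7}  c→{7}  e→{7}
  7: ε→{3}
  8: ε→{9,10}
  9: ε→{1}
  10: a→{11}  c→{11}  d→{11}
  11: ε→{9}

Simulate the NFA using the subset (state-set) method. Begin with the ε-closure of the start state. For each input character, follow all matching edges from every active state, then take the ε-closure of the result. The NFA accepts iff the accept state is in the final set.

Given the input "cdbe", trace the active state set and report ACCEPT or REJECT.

Answer: REJECT

Steps:
initial (ε-close {0}): {0,1,2,4,6,8,9,10}
'c' @ 1: {1,3,5,7,9,11}  [accepting]
'd' @ 2: {}  — dead — no transitions
rest 'be' ignored (set empty)
end set {} — state 1 not in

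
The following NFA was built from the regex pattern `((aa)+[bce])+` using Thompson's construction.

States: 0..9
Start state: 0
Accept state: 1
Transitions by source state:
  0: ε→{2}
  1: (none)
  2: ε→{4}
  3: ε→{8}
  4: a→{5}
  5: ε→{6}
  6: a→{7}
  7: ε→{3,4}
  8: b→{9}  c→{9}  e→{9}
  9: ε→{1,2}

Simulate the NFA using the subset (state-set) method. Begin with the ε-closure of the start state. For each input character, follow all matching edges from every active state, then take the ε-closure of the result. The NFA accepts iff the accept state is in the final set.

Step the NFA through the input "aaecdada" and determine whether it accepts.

S₀ = ε-closure({0}) = {0,2,4}
'a' @ 1: {5,6}
'a' @ 2: {3,4,7,8}
'e' @ 3: {1,2,4,9}  (accept∈set)
'c' @ 4: {}  — dead — no transitions
rest 'dada' ignored (set empty)
after full input: {}  (accept=1 not in)

Answer: REJECT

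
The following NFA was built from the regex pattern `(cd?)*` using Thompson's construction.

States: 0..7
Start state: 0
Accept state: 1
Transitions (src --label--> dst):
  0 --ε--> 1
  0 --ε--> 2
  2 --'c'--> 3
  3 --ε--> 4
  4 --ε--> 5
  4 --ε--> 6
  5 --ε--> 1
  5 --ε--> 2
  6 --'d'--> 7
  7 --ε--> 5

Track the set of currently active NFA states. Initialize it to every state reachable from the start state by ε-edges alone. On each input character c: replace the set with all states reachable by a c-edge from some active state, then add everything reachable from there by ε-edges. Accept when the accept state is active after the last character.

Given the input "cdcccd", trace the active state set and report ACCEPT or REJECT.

Answer: ACCEPT

Steps:
S₀ = ε-closure({0}) = {0,1,2}
'c' @ 1: {1,2,3,4,5,6}  ✓accept
'd' @ 2: {1,2,5,7}  ✓accept
'c' @ 3: {1,2,3,4,5,6}  ✓accept
'c' @ 4: {1,2,3,4,5,6}  ✓accept
'c' @ 5: {1,2,3,4,5,6}  ✓accept
'd' @ 6: {1,2,5,7}  ✓accept
final: {1,2,5,7}; accept 1 in set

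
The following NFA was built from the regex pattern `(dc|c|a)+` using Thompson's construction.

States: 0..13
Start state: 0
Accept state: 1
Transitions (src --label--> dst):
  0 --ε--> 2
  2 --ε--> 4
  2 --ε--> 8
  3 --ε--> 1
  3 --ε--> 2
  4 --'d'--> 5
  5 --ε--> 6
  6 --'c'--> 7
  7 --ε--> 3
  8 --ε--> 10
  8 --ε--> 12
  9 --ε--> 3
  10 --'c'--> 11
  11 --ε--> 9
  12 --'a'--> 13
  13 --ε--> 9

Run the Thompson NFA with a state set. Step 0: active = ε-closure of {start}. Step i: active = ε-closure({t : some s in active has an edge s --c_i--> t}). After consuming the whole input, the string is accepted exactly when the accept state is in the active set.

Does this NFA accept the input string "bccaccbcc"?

Answer: REJECT

Derivation:
start: ε-closure({0}) = {0,2,4,8,10,12}
'b' @ 1: {}  — state set empty
rest 'ccaccbcc' ignored (set empty)
final: {}; accept 1 not in set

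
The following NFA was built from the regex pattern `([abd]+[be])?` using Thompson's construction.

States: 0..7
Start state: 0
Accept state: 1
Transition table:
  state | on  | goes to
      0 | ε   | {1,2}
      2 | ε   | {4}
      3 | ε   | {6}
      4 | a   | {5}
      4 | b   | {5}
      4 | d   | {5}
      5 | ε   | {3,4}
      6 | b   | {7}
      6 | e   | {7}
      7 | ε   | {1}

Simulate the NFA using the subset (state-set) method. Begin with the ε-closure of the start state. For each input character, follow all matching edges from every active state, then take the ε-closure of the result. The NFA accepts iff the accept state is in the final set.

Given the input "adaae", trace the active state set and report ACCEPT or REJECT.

Answer: ACCEPT

Steps:
initial (ε-close {0}): {0,1,2,4}
'a' @ 1: {3,4,5,6}
'd' @ 2: {3,4,5,6}
'a' @ 3: {3,4,5,6}
'a' @ 4: {3,4,5,6}
'e' @ 5: {1,7}  (accept∈set)
final: {1,7}; accept 1 in set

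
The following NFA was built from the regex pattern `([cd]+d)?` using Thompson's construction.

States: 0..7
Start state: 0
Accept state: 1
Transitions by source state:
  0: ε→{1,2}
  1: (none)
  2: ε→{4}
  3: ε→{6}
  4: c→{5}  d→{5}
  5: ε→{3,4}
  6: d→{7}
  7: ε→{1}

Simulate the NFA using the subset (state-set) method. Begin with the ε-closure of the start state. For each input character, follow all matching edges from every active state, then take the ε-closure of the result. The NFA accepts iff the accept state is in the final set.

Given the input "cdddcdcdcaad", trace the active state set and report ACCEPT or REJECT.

start: ε-closure({0}) = {0,1,2,4}
'c' @ 1: {3,4,5,6}
'd' @ 2: {1,3,4,5,6,7}  [accepting]
'd' @ 3: {1,3,4,5,6,7}  [accepting]
'd' @ 4: {1,3,4,5,6,7}  [accepting]
'c' @ 5: {3,4,5,6}
'd' @ 6: {1,3,4,5,6,7}  [accepting]
'c' @ 7: {3,4,5,6}
'd' @ 8: {1,3,4,5,6,7}  [accepting]
'c' @ 9: {3,4,5,6}
'a' @ 10: {}  — no active states
rest 'ad' ignored (set empty)
end set {} — state 1 not in

Answer: REJECT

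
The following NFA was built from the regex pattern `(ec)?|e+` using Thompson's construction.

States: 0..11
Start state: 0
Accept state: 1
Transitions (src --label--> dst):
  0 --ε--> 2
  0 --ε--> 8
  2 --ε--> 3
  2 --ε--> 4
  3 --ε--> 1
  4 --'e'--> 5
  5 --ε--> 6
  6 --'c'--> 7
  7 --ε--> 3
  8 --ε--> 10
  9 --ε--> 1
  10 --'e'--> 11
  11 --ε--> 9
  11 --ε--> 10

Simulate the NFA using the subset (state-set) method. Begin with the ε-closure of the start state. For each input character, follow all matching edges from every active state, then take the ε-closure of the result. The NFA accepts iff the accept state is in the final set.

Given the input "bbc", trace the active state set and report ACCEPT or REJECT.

Answer: REJECT

Steps:
start: ε-closure({0}) = {0,1,2,3,4,8,10}
'b' @ 1: {}  — no active states
rest 'bc' ignored (set empty)
after full input: {}  (accept=1 not in)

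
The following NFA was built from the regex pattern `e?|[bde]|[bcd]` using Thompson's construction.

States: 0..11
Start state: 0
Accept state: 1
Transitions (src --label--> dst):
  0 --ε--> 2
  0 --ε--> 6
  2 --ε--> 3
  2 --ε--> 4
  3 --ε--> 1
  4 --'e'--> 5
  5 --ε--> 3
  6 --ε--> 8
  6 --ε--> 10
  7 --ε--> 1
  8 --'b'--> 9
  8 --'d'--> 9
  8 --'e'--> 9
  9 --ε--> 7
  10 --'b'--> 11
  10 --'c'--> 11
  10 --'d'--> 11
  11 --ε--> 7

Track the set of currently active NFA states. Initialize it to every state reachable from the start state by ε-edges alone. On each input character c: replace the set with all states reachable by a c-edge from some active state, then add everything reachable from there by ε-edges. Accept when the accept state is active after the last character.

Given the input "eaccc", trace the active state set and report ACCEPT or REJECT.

start: ε-closure({0}) = {0,1,2,3,4,6,8,10}
'e' @ 1: {1,3,5,7,9}  (accept∈set)
'a' @ 2: {}  — state set empty
rest 'ccc' ignored (set empty)
end set {} — state 1 not in

Answer: REJECT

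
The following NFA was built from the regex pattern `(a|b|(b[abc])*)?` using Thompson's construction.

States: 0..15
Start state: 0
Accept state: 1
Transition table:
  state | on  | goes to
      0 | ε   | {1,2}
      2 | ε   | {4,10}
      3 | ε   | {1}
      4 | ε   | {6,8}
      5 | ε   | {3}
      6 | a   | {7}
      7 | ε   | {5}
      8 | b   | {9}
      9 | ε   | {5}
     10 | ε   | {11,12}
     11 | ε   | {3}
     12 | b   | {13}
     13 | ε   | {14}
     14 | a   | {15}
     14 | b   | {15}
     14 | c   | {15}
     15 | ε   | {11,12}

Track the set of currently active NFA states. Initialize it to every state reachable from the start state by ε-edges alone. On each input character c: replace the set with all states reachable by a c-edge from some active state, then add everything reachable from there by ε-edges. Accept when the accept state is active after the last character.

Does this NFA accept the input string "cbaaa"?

Answer: REJECT

Derivation:
S₀ = ε-closure({0}) = {0,1,2,3,4,6,8,10,11,12}
'c' @ 1: {}  — dead — no transitions
rest 'baaa' ignored (set empty)
final: {}; accept 1 not in set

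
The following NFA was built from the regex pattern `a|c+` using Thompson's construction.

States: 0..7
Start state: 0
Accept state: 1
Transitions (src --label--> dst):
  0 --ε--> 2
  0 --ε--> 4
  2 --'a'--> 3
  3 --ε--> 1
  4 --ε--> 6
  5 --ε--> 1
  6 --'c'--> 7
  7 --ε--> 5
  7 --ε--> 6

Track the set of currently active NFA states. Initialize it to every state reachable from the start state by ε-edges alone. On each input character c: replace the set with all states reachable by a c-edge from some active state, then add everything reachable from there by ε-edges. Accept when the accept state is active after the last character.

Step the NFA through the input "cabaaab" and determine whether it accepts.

initial (ε-close {0}): {0,2,4,6}
'c' @ 1: {1,5,6,7}  [accepting]
'a' @ 2: {}  — dead — no transitions
rest 'baaab' ignored (set empty)
final: {}; accept 1 not in set

Answer: REJECT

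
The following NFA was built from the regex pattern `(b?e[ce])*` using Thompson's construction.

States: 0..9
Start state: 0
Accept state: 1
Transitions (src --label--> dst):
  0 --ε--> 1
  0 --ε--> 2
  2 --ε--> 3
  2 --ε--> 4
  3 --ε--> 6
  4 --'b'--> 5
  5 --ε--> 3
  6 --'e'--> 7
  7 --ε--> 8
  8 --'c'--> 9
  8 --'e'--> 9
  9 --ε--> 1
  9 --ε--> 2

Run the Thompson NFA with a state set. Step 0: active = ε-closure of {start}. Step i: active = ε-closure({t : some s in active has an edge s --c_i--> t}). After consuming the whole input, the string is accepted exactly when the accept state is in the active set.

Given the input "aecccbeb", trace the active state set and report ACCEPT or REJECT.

S₀ = ε-closure({0}) = {0,1,2,3,4,6}
'a' @ 1: {}  — dead — no transitions
rest 'ecccbeb' ignored (set empty)
end set {} — state 1 not in

Answer: REJECT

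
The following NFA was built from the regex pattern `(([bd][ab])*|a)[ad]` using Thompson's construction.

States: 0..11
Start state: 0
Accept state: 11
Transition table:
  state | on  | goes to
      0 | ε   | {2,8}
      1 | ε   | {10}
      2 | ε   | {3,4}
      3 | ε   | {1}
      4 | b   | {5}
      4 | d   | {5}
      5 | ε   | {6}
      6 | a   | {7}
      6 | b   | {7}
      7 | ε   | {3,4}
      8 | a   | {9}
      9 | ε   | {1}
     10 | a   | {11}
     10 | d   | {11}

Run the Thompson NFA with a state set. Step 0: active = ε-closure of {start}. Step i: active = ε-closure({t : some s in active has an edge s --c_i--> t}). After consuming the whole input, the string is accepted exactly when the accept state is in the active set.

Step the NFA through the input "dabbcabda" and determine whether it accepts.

Answer: REJECT

Steps:
S₀ = ε-closure({0}) = {0,1,2,3,4,8,10}
'd' @ 1: {5,6,11}  (accept∈set)
'a' @ 2: {1,3,4,7,10}
'b' @ 3: {5,6}
'b' @ 4: {1,3,4,7,10}
'c' @ 5: {}  — no active states
rest 'abda' ignored (set empty)
end set {} — state 11 not in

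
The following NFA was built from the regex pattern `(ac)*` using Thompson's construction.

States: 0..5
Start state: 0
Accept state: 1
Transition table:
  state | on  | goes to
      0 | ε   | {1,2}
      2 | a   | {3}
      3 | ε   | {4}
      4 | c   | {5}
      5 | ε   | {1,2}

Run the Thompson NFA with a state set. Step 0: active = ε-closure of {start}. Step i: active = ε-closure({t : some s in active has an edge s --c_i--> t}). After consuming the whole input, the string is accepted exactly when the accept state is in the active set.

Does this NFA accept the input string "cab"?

S₀ = ε-closure({0}) = {0,1,2}
'c' @ 1: {}  — dead — no transitions
rest 'ab' ignored (set empty)
end set {} — state 1 not in

Answer: REJECT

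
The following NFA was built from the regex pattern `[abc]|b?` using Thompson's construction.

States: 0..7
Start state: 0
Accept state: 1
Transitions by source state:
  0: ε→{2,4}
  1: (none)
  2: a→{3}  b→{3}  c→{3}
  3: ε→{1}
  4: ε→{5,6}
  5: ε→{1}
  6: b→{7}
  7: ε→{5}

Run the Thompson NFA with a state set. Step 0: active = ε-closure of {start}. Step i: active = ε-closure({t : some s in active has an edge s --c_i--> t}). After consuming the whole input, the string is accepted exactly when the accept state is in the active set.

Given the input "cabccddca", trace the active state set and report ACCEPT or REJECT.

start: ε-closure({0}) = {0,1,2,4,5,6}
'c' @ 1: {1,3}  [accepting]
'a' @ 2: {}  — no active states
rest 'bccddca' ignored (set empty)
end set {} — state 1 not in

Answer: REJECT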